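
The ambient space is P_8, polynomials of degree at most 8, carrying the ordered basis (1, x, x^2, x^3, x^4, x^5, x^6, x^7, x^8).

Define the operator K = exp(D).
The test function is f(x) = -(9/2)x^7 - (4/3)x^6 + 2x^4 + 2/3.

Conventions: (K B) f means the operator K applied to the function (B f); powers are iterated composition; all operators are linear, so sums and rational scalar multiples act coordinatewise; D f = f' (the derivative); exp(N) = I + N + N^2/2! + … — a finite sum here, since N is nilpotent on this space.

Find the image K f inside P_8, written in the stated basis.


order-1 term: -(63/2)x^6 - 8x^5 + 8x^3
order-2 term: -(189/2)x^5 - 20x^4 + 12x^2
order-3 term: -(315/2)x^4 - (80/3)x^3 + 8x
order-4 term: -(315/2)x^3 - 20x^2 + 2
order-5 term: -(189/2)x^2 - 8x
order-6 term: -(63/2)x - 4/3
order-7 term: -9/2
the series for exp(D) f terminates at order 7
exp(D) f = -(9/2)x^7 - (197/6)x^6 - (205/2)x^5 - (351/2)x^4 - (1057/6)x^3 - (205/2)x^2 - (63/2)x - 19/6

the result is g(x) = -(9/2)x^7 - (197/6)x^6 - (205/2)x^5 - (351/2)x^4 - (1057/6)x^3 - (205/2)x^2 - (63/2)x - 19/6


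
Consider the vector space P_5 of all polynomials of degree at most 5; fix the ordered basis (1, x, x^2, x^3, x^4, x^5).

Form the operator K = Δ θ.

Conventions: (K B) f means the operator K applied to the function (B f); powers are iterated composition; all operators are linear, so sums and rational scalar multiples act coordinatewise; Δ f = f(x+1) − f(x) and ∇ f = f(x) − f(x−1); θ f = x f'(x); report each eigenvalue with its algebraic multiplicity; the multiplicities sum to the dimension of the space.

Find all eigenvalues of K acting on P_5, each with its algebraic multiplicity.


λ = 0 (multiplicity 6)

image of 1: 0
image of x: 1
image of x^2: 4x + 2
image of x^3: 9x^2 + 9x + 3
image of x^4: 16x^3 + 24x^2 + 16x + 4
image of x^5: 25x^4 + 50x^3 + 50x^2 + 25x + 5
the matrix is upper triangular; its diagonal is (0, 0, 0, 0, 0, 0)
for a triangular matrix the eigenvalues are the diagonal entries, with algebraic multiplicity their repetition count


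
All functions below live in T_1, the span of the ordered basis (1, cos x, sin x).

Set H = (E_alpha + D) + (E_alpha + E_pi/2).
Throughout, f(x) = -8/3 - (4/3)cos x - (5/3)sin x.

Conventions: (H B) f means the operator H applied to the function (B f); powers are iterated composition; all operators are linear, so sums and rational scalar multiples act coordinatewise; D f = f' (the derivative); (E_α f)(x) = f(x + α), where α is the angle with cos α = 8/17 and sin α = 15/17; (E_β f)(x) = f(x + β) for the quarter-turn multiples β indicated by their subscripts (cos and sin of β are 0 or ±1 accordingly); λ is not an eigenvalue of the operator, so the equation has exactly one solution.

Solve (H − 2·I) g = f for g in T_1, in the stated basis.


write g with unknown coordinates in the stated basis and equate coefficients in (H − 2·I) g = f
solving from the highest basis element down gives g = -8/3 + (98/195)cos x - (83/390)sin x
check: H g = -8 - (64/195)cos x - (136/65)sin x
so H g − 2·g = -8/3 - (4/3)cos x - (5/3)sin x = f ✓

g(x) = -8/3 + (98/195)cos x - (83/390)sin x


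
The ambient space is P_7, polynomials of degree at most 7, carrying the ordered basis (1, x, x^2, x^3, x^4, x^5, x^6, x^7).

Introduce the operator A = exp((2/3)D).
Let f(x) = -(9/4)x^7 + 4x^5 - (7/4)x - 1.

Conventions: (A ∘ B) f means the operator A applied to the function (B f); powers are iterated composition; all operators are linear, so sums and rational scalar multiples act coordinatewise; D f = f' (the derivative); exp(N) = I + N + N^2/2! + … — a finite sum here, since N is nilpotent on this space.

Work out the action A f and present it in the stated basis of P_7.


order-1 term: -(21/2)x^6 + (40/3)x^4 - 7/6
order-2 term: -21x^5 + (160/9)x^3
order-3 term: -(70/3)x^4 + (320/27)x^2
order-4 term: -(140/9)x^3 + (320/81)x
order-5 term: -(56/9)x^2 + 128/243
order-6 term: -(112/81)x
order-7 term: -32/243
the series for exp((2/3)D) f terminates at order 7
exp((2/3)D) f = -(9/4)x^7 - (21/2)x^6 - 17x^5 - 10x^4 + (20/9)x^3 + (152/27)x^2 + (265/324)x - 287/162

the result is g(x) = -(9/4)x^7 - (21/2)x^6 - 17x^5 - 10x^4 + (20/9)x^3 + (152/27)x^2 + (265/324)x - 287/162


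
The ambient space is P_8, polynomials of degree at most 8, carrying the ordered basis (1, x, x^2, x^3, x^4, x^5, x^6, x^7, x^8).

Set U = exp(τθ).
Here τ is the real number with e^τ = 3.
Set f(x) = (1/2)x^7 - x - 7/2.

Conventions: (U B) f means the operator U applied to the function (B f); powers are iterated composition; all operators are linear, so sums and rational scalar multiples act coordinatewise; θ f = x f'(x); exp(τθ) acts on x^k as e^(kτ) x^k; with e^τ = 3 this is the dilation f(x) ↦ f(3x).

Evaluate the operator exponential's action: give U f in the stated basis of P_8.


exp(τθ) x^k = e^(kτ) x^k; with e^τ = 3 this sends x^k to 3^k x^k
x ↦ 3 x
x^7 ↦ 2187 x^7
applying this coordinatewise to f: exp(τθ) f = (2187/2)x^7 - 3x - 7/2

the result is g(x) = (2187/2)x^7 - 3x - 7/2


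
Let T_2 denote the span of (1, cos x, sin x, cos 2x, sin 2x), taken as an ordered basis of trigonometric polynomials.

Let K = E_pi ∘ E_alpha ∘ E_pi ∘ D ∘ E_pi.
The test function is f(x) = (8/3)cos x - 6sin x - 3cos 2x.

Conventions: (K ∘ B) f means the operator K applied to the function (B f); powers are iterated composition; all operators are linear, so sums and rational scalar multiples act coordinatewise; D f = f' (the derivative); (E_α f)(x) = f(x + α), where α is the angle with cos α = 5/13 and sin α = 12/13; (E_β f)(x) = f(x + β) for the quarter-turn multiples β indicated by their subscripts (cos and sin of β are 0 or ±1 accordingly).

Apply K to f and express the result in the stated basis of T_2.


the image equals g(x) = (62/13)cos x - (176/39)sin x + (720/169)cos 2x - (714/169)sin 2x

E_pi f = -(8/3)cos x + 6sin x - 3cos 2x
D E_pi f = 6cos x + (8/3)sin x + 6sin 2x
E_pi D E_pi f = -6cos x - (8/3)sin x + 6sin 2x
E_alpha E_pi D E_pi f = -(62/13)cos x + (176/39)sin x + (720/169)cos 2x - (714/169)sin 2x
E_pi (E_alpha ∘ E_pi ∘ D) E_pi f = (62/13)cos x - (176/39)sin x + (720/169)cos 2x - (714/169)sin 2x


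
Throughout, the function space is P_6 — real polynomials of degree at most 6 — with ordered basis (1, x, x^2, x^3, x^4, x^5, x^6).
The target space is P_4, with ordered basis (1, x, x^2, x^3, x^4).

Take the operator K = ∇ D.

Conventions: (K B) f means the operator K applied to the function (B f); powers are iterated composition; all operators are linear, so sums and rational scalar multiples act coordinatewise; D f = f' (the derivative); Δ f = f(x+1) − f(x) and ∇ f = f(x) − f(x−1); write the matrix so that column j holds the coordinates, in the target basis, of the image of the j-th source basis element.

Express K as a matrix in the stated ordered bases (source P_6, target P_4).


image of 1: 0
image of x: 0
image of x^2: 2
image of x^3: 6x - 3
image of x^4: 12x^2 - 12x + 4
image of x^5: 20x^3 - 30x^2 + 20x - 5
image of x^6: 30x^4 - 60x^3 + 60x^2 - 30x + 6
each image's coordinates form column j of the matrix

the matrix is [[0, 0, 2, -3, 4, -5, 6]; [0, 0, 0, 6, -12, 20, -30]; [0, 0, 0, 0, 12, -30, 60]; [0, 0, 0, 0, 0, 20, -60]; [0, 0, 0, 0, 0, 0, 30]] (rows listed top to bottom)


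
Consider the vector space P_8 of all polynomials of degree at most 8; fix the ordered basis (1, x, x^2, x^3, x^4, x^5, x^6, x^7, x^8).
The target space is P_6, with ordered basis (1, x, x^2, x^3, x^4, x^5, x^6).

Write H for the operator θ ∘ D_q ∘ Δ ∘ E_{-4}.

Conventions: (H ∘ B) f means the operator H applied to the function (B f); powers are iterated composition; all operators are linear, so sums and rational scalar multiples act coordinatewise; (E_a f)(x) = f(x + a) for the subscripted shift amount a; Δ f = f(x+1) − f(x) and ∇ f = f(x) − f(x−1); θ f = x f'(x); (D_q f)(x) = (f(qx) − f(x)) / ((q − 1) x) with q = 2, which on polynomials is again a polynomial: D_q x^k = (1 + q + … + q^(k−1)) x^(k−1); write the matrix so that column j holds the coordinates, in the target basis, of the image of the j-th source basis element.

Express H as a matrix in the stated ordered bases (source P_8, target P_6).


the matrix is [[0, 0, 0, 0, 0, 0, 0, 0, 0]; [0, 0, 0, 9, -126, 1110, -7875, 49203, -282828]; [0, 0, 0, 0, 56, -980, 10360, -85750, 612304]; [0, 0, 0, 0, 0, 225, -4725, 58275, -551250]; [0, 0, 0, 0, 0, 0, 744, -18228, 256928]; [0, 0, 0, 0, 0, 0, 0, 2205, -61740]; [0, 0, 0, 0, 0, 0, 0, 0, 6096]] (rows listed top to bottom)

image of 1: 0
image of x: 0
image of x^2: 0
image of x^3: 9x
image of x^4: 56x^2 - 126x
image of x^5: 225x^3 - 980x^2 + 1110x
image of x^6: 744x^4 - 4725x^3 + 10360x^2 - 7875x
image of x^7: 2205x^5 - 18228x^4 + 58275x^3 - 85750x^2 + 49203x
image of x^8: 6096x^6 - 61740x^5 + 256928x^4 - 551250x^3 + 612304x^2 - 282828x
each image's coordinates form column j of the matrix


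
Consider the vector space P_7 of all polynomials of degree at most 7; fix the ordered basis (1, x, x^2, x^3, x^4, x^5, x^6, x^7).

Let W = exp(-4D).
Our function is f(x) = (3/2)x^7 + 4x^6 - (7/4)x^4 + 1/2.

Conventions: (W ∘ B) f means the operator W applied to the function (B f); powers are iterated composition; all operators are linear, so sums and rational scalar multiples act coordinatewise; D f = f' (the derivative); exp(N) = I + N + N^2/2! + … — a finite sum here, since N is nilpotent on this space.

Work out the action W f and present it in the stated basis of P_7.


order-1 term: -42x^6 - 96x^5 + 28x^3
order-2 term: 504x^5 + 960x^4 - 168x^2
order-3 term: -3360x^4 - 5120x^3 + 448x
order-4 term: 13440x^3 + 15360x^2 - 448
order-5 term: -32256x^2 - 24576x
order-6 term: 43008x + 16384
order-7 term: -24576
the series for exp(-4D) f terminates at order 7
exp(-4D) f = (3/2)x^7 - 38x^6 + 408x^5 - (9607/4)x^4 + 8348x^3 - 17064x^2 + 18880x - 17279/2

g(x) = (3/2)x^7 - 38x^6 + 408x^5 - (9607/4)x^4 + 8348x^3 - 17064x^2 + 18880x - 17279/2


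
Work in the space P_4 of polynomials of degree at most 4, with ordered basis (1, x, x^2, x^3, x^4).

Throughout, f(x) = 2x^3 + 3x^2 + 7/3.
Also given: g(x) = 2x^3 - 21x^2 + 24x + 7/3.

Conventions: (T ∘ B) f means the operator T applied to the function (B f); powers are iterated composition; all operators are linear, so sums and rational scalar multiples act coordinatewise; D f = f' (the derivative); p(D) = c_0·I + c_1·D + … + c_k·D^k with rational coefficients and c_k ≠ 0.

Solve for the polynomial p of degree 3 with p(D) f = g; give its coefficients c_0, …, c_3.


D^0 f = 2x^3 + 3x^2 + 7/3
D^1 f = 6x^2 + 6x
D^2 f = 12x + 6
D^3 f = 12
matching coefficients of g against c_0 f + c_1 Df + … from the top degree down determines the c_i
solution: c_0 = 1, c_1 = -4, c_2 = 4, c_3 = -2

c_0 = 1, c_1 = -4, c_2 = 4, c_3 = -2


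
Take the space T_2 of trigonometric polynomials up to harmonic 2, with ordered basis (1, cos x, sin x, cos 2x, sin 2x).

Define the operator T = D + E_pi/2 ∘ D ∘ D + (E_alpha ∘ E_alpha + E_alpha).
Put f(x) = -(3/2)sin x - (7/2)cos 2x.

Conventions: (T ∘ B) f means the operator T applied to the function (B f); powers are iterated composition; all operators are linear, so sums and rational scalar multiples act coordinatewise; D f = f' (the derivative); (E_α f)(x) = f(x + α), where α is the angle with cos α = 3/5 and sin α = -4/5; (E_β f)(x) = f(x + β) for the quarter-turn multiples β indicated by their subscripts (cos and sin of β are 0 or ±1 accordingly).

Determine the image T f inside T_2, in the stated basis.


D f = -(3/2)cos x + 7sin 2x
D f = -(3/2)cos x + 7sin 2x
D D f = (3/2)sin x + 14cos 2x
E_pi/2 D D f = (3/2)cos x - 14cos 2x
E_alpha f = (6/5)cos x - (9/10)sin x + (49/50)cos 2x - (84/25)sin 2x
E_alpha E_alpha f = (36/25)cos x + (21/50)sin x + (3689/1250)cos 2x + (1176/625)sin 2x
E_alpha f = (6/5)cos x - (9/10)sin x + (49/50)cos 2x - (84/25)sin 2x
(E_alpha ∘ E_alpha + E_alpha) f = (66/25)cos x - (12/25)sin x + (2457/625)cos 2x - (924/625)sin 2x
(D + E_pi/2 ∘ D ∘ D + (E_alpha ∘ E_alpha + E_alpha)) f = (66/25)cos x - (12/25)sin x - (6293/625)cos 2x + (3451/625)sin 2x

g(x) = (66/25)cos x - (12/25)sin x - (6293/625)cos 2x + (3451/625)sin 2x


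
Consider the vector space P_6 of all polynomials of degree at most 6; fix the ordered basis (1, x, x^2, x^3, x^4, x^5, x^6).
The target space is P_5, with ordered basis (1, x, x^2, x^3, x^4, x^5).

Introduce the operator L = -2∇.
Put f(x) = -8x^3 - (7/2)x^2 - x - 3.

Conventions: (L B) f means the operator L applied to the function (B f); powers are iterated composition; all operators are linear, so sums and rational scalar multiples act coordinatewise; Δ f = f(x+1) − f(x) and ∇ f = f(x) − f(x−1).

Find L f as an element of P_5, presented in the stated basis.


∇ f = -24x^2 + 17x - 11/2
(-2∇) f = 48x^2 - 34x + 11

the image equals g(x) = 48x^2 - 34x + 11


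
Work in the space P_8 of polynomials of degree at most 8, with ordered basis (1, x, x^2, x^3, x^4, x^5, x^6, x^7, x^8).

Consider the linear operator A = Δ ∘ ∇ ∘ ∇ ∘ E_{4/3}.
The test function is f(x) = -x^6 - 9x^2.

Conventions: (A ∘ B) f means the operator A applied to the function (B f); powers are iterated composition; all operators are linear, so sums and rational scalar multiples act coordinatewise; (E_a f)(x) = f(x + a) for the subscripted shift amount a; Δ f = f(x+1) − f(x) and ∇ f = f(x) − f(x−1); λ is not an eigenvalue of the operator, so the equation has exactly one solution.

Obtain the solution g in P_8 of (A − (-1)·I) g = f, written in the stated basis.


the image equals g(x) = -x^6 + 120x^3 + 291x^2 + 340x - 5180/9

write g with unknown coordinates in the stated basis and equate coefficients in (A − (-1)·I) g = f
solving from the highest basis element down gives g = -x^6 + 120x^3 + 291x^2 + 340x - 5180/9
check: A g = -120x^3 - 300x^2 - 340x + 5180/9
so A g − (-1)·g = -x^6 - 9x^2 = f ✓


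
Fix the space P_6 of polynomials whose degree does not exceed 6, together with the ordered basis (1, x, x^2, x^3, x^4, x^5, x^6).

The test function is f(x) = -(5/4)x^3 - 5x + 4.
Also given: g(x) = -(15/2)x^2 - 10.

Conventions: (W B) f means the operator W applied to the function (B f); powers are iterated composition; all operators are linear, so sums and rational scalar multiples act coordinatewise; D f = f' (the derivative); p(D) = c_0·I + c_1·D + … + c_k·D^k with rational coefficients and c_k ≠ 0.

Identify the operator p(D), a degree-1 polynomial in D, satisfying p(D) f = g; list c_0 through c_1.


D^0 f = -(5/4)x^3 - 5x + 4
D^1 f = -(15/4)x^2 - 5
matching coefficients of g against c_0 f + c_1 Df + … from the top degree down determines the c_i
solution: c_0 = 0, c_1 = 2

c_0 = 0, c_1 = 2


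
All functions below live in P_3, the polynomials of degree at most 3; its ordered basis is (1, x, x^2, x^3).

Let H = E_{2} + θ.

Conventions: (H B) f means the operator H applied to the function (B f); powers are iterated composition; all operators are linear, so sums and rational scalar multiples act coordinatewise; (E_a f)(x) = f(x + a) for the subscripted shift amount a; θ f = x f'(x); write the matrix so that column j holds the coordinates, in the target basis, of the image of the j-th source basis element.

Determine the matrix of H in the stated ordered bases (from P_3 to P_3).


the matrix is [[1, 2, 4, 8]; [0, 2, 4, 12]; [0, 0, 3, 6]; [0, 0, 0, 4]] (rows listed top to bottom)

image of 1: 1
image of x: 2x + 2
image of x^2: 3x^2 + 4x + 4
image of x^3: 4x^3 + 6x^2 + 12x + 8
each image's coordinates form column j of the matrix


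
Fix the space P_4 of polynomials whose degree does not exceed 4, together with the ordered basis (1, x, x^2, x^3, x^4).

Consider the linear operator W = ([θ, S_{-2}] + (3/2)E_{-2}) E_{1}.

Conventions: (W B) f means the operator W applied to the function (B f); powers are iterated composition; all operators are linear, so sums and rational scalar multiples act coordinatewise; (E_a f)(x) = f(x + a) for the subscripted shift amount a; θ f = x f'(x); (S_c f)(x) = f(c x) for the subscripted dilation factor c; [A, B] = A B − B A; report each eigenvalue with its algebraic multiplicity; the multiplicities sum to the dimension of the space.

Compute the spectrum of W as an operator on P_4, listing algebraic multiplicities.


λ = 3/2 (multiplicity 5)

image of 1: 3/2
image of x: (3/2)x - 3/2
image of x^2: (3/2)x^2 - 3x + 3/2
image of x^3: (3/2)x^3 - (9/2)x^2 + (9/2)x - 3/2
image of x^4: (3/2)x^4 - 6x^3 + 9x^2 - 6x + 3/2
the matrix is upper triangular; its diagonal is (3/2, 3/2, 3/2, 3/2, 3/2)
for a triangular matrix the eigenvalues are the diagonal entries, with algebraic multiplicity their repetition count


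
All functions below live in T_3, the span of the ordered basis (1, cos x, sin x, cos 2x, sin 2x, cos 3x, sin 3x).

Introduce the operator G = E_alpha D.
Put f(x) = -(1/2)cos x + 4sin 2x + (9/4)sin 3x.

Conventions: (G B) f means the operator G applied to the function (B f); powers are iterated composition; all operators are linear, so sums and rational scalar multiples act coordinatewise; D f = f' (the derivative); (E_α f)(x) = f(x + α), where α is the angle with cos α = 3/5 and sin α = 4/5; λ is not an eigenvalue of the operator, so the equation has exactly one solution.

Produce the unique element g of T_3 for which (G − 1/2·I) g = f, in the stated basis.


the image equals g(x) = (13/41)cos x - (6/41)sin x + (224/617)cos 2x - (968/617)sin 2x + (3159/5153)cos 3x - (3501/10306)sin 3x

write g with unknown coordinates in the stated basis and equate coefficients in (G − 1/2·I) g = f
solving from the highest basis element down gives g = (13/41)cos x - (6/41)sin x + (224/617)cos 2x - (968/617)sin 2x + (3159/5153)cos 3x - (3501/10306)sin 3x
check: G g = -(14/41)cos x - (3/41)sin x + (112/617)cos 2x + (1984/617)sin 2x + (3159/10306)cos 3x + (10719/5153)sin 3x
so G g − 1/2·g = -(1/2)cos x + 4sin 2x + (9/4)sin 3x = f ✓


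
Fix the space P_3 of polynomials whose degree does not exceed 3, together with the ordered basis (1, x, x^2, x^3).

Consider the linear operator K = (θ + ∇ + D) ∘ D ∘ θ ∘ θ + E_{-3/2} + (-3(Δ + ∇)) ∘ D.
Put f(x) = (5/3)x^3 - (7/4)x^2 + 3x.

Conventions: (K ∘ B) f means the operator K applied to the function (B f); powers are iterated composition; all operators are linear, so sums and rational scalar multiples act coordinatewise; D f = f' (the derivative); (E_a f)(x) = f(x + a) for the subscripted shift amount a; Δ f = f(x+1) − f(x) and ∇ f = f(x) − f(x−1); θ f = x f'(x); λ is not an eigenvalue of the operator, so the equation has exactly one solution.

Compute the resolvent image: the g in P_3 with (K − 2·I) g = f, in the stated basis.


write g with unknown coordinates in the stated basis and equate coefficients in (K − 2·I) g = f
solving from the highest basis element down gives g = -(5/3)x^3 - (323/4)x^2 - 538x + 5647/16
check: K g = -(5/3)x^3 - (653/4)x^2 - 1073x + 5647/8
so K g − 2·g = (5/3)x^3 - (7/4)x^2 + 3x = f ✓

the image equals g(x) = -(5/3)x^3 - (323/4)x^2 - 538x + 5647/16


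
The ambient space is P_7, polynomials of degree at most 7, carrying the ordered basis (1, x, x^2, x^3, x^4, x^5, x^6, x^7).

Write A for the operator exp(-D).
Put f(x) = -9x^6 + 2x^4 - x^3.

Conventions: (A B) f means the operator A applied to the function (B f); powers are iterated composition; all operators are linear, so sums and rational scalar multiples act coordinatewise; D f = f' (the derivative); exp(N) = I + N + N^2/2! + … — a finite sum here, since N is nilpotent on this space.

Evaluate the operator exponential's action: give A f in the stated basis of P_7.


the image equals g(x) = -9x^6 + 54x^5 - 133x^4 + 171x^3 - 120x^2 + 43x - 6

order-1 term: 54x^5 - 8x^3 + 3x^2
order-2 term: -135x^4 + 12x^2 - 3x
order-3 term: 180x^3 - 8x + 1
order-4 term: -135x^2 + 2
order-5 term: 54x
order-6 term: -9
the series for exp(-D) f terminates at order 6
exp(-D) f = -9x^6 + 54x^5 - 133x^4 + 171x^3 - 120x^2 + 43x - 6


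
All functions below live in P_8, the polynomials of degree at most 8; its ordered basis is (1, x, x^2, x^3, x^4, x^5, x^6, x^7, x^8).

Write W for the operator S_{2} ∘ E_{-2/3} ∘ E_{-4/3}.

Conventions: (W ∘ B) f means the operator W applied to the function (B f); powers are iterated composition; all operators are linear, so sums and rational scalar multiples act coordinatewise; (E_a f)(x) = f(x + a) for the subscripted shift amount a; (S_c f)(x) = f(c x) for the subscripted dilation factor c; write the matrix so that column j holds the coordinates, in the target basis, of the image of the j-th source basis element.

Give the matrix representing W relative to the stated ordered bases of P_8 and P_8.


the matrix is [[1, -2, 4, -8, 16, -32, 64, -128, 256]; [0, 2, -8, 24, -64, 160, -384, 896, -2048]; [0, 0, 4, -24, 96, -320, 960, -2688, 7168]; [0, 0, 0, 8, -64, 320, -1280, 4480, -14336]; [0, 0, 0, 0, 16, -160, 960, -4480, 17920]; [0, 0, 0, 0, 0, 32, -384, 2688, -14336]; [0, 0, 0, 0, 0, 0, 64, -896, 7168]; [0, 0, 0, 0, 0, 0, 0, 128, -2048]; [0, 0, 0, 0, 0, 0, 0, 0, 256]] (rows listed top to bottom)

image of 1: 1
image of x: 2x - 2
image of x^2: 4x^2 - 8x + 4
image of x^3: 8x^3 - 24x^2 + 24x - 8
image of x^4: 16x^4 - 64x^3 + 96x^2 - 64x + 16
image of x^5: 32x^5 - 160x^4 + 320x^3 - 320x^2 + 160x - 32
image of x^6: 64x^6 - 384x^5 + 960x^4 - 1280x^3 + 960x^2 - 384x + 64
image of x^7: 128x^7 - 896x^6 + 2688x^5 - 4480x^4 + 4480x^3 - 2688x^2 + 896x - 128
image of x^8: 256x^8 - 2048x^7 + 7168x^6 - 14336x^5 + 17920x^4 - 14336x^3 + 7168x^2 - 2048x + 256
each image's coordinates form column j of the matrix


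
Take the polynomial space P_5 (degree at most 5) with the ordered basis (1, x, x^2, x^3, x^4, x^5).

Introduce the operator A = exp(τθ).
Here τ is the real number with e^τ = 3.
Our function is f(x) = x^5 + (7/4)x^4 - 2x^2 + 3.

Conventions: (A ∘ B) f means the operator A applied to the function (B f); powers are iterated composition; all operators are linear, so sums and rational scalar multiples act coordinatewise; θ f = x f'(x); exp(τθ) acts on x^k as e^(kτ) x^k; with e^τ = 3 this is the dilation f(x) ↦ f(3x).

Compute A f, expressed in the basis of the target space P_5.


the image equals g(x) = 243x^5 + (567/4)x^4 - 18x^2 + 3

exp(τθ) x^k = e^(kτ) x^k; with e^τ = 3 this sends x^k to 3^k x^k
x^2 ↦ 9 x^2
x^4 ↦ 81 x^4
x^5 ↦ 243 x^5
applying this coordinatewise to f: exp(τθ) f = 243x^5 + (567/4)x^4 - 18x^2 + 3


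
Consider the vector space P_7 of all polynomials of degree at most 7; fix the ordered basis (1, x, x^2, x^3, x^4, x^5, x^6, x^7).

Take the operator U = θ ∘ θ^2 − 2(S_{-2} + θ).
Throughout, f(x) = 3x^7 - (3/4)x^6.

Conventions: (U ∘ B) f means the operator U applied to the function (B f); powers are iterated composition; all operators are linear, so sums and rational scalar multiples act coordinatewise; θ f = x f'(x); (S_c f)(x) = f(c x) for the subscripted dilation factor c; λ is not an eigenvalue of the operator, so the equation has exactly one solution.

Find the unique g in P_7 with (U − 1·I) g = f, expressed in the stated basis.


write g with unknown coordinates in the stated basis and equate coefficients in (U − 1·I) g = f
solving from the highest basis element down gives g = (3/584)x^7 - (1/100)x^6
check: U g = (1755/584)x^7 - (19/25)x^6
so U g − 1·g = 3x^7 - (3/4)x^6 = f ✓

the image equals g(x) = (3/584)x^7 - (1/100)x^6


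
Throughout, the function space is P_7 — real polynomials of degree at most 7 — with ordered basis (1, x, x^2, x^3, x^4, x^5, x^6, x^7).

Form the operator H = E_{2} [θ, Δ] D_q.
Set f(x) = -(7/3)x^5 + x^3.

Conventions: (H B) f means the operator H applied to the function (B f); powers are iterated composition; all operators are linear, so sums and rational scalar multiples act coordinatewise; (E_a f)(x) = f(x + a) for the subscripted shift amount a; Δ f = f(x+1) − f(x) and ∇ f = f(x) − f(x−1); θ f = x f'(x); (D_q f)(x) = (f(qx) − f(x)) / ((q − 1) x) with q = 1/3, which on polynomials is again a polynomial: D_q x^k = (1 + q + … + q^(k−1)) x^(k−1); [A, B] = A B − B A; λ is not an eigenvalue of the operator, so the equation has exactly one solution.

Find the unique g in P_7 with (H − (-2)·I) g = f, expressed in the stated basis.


write g with unknown coordinates in the stated basis and equate coefficients in (H − (-2)·I) g = f
solving from the highest basis element down gives g = -(7/6)x^5 - (1451/486)x^3 - (847/27)x^2 - (430505/4374)x - 186569/1458
check: H g = (1694/243)x^3 + (1694/27)x^2 + (430505/2187)x + 186569/729
so H g − (-2)·g = -(7/3)x^5 + x^3 = f ✓

the image equals g(x) = -(7/6)x^5 - (1451/486)x^3 - (847/27)x^2 - (430505/4374)x - 186569/1458


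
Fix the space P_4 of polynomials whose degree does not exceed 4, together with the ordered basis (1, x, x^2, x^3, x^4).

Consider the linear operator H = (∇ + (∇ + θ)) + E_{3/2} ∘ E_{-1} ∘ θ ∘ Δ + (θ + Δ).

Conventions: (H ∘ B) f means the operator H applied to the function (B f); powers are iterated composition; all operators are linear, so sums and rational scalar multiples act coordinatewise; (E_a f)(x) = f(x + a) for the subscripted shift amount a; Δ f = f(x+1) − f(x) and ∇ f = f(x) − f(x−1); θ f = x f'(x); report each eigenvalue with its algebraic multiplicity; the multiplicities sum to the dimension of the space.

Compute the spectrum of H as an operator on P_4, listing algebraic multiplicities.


image of 1: 0
image of x: 2x + 3
image of x^2: 4x^2 + 8x
image of x^3: 6x^3 + 15x^2 + 6x + 6
image of x^4: 8x^4 + 24x^3 + 24x^2 + 37x + 11/2
the matrix is upper triangular; its diagonal is (0, 2, 4, 6, 8)
for a triangular matrix the eigenvalues are the diagonal entries, with algebraic multiplicity their repetition count

λ = 0 (multiplicity 1), λ = 2 (multiplicity 1), λ = 4 (multiplicity 1), λ = 6 (multiplicity 1), λ = 8 (multiplicity 1)


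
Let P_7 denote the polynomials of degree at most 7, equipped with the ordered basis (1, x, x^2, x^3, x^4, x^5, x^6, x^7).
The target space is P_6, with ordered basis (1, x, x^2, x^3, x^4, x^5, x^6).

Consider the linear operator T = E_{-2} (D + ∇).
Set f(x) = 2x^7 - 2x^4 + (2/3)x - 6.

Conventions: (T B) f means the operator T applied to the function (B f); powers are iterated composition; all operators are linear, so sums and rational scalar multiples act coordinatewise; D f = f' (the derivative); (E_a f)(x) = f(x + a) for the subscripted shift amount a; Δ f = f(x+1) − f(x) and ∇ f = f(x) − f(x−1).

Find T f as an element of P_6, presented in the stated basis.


the image equals g(x) = 28x^6 - 378x^5 + 2170x^4 - 6806x^3 + 12330x^2 - 12246x + 15628/3

D f = 14x^6 - 8x^3 + 2/3
∇ f = 14x^6 - 42x^5 + 70x^4 - 78x^3 + 54x^2 - 22x + 14/3
(D + ∇) f = 28x^6 - 42x^5 + 70x^4 - 86x^3 + 54x^2 - 22x + 16/3
E_{-2} (D + ∇) f = 28x^6 - 378x^5 + 2170x^4 - 6806x^3 + 12330x^2 - 12246x + 15628/3


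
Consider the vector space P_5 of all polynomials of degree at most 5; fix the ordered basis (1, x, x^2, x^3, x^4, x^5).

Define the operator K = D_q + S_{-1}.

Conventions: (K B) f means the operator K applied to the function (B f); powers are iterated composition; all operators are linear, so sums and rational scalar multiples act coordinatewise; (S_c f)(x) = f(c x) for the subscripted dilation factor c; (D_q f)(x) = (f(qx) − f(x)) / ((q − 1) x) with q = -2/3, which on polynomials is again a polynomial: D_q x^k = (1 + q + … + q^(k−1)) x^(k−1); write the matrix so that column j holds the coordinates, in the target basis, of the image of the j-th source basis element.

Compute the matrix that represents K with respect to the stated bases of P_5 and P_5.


the matrix is [[1, 1, 0, 0, 0, 0]; [0, -1, 1/3, 0, 0, 0]; [0, 0, 1, 7/9, 0, 0]; [0, 0, 0, -1, 13/27, 0]; [0, 0, 0, 0, 1, 55/81]; [0, 0, 0, 0, 0, -1]] (rows listed top to bottom)

image of 1: 1
image of x: -x + 1
image of x^2: x^2 + (1/3)x
image of x^3: -x^3 + (7/9)x^2
image of x^4: x^4 + (13/27)x^3
image of x^5: -x^5 + (55/81)x^4
each image's coordinates form column j of the matrix


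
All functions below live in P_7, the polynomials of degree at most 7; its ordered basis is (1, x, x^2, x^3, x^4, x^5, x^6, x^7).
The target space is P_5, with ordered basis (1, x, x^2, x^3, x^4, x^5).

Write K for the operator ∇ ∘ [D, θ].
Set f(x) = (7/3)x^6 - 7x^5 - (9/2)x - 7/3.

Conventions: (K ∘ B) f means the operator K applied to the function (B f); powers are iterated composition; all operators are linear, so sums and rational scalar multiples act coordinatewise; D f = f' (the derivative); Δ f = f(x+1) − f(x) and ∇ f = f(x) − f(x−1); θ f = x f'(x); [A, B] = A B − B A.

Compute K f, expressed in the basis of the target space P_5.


the image equals g(x) = 70x^4 - 280x^3 + 350x^2 - 210x + 49

θ f = 14x^6 - 35x^5 - (9/2)x
D θ f = 84x^5 - 175x^4 - 9/2
D f = 14x^5 - 35x^4 - 9/2
θ D f = 70x^5 - 140x^4
[D, θ] f = 14x^5 - 35x^4 - 9/2
∇ [D, θ] f = 70x^4 - 280x^3 + 350x^2 - 210x + 49


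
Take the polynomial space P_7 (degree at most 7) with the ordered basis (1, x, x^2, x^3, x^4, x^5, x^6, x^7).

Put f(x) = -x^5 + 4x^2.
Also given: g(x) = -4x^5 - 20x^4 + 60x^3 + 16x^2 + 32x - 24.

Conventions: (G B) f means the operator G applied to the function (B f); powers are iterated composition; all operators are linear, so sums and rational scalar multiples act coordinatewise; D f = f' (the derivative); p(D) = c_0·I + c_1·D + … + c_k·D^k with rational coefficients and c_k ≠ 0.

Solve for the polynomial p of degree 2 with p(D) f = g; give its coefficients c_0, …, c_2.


p(D) = 4·I + 4·D − 3·D^2, i.e. c_0 = 4, c_1 = 4, c_2 = -3

D^0 f = -x^5 + 4x^2
D^1 f = -5x^4 + 8x
D^2 f = -20x^3 + 8
matching coefficients of g against c_0 f + c_1 Df + … from the top degree down determines the c_i
solution: c_0 = 4, c_1 = 4, c_2 = -3


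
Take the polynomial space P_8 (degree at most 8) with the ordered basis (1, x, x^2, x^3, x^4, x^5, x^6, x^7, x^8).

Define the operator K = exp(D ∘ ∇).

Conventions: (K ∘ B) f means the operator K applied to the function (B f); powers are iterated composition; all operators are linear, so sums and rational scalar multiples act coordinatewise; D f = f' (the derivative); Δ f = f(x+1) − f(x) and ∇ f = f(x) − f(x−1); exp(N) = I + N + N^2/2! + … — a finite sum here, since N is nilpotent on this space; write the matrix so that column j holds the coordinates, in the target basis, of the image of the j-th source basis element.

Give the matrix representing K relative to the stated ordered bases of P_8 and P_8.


the matrix is [[1, 0, 2, -3, 16, -65, 336, -1897, 11824]; [0, 1, 0, 6, -12, 80, -390, 2352, -15176]; [0, 0, 1, 0, 12, -30, 240, -1365, 9408]; [0, 0, 0, 1, 0, 20, -60, 560, -3640]; [0, 0, 0, 0, 1, 0, 30, -105, 1120]; [0, 0, 0, 0, 0, 1, 0, 42, -168]; [0, 0, 0, 0, 0, 0, 1, 0, 56]; [0, 0, 0, 0, 0, 0, 0, 1, 0]; [0, 0, 0, 0, 0, 0, 0, 0, 1]] (rows listed top to bottom)

image of 1: 1
image of x: x
image of x^2: x^2 + 2
image of x^3: x^3 + 6x - 3
image of x^4: x^4 + 12x^2 - 12x + 16
image of x^5: x^5 + 20x^3 - 30x^2 + 80x - 65
image of x^6: x^6 + 30x^4 - 60x^3 + 240x^2 - 390x + 336
image of x^7: x^7 + 42x^5 - 105x^4 + 560x^3 - 1365x^2 + 2352x - 1897
image of x^8: x^8 + 56x^6 - 168x^5 + 1120x^4 - 3640x^3 + 9408x^2 - 15176x + 11824
each image's coordinates form column j of the matrix


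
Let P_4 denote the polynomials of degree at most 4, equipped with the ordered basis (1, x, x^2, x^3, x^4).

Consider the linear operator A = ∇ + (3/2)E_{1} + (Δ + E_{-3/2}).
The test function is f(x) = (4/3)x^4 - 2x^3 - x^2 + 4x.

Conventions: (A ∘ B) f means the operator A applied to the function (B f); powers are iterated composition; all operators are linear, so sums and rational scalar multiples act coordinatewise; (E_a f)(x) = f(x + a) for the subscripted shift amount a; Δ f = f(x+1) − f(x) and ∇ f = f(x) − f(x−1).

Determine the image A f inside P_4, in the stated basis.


g(x) = (10/3)x^4 + (17/3)x^3 + (31/2)x^2 - (95/6)x + 51/4

∇ f = (16/3)x^3 - 14x^2 + (28/3)x + 5/3
E_{1} f = (4/3)x^4 + (10/3)x^3 + x^2 + (4/3)x + 7/3
((3/2)E_{1}) f = 2x^4 + 5x^3 + (3/2)x^2 + 2x + 7/2
Δ f = (16/3)x^3 + 2x^2 - (8/3)x + 7/3
E_{-3/2} f = (4/3)x^4 - 10x^3 + 26x^2 - (49/2)x + 21/4
(Δ + E_{-3/2}) f = (4/3)x^4 - (14/3)x^3 + 28x^2 - (163/6)x + 91/12
(∇ + (3/2)E_{1} + (Δ + E_{-3/2})) f = (10/3)x^4 + (17/3)x^3 + (31/2)x^2 - (95/6)x + 51/4


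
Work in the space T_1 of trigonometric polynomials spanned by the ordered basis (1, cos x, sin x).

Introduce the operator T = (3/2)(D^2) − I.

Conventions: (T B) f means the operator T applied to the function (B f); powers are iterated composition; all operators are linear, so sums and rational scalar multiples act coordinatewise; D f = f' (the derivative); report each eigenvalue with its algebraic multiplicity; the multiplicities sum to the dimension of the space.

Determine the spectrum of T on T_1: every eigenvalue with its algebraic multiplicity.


image of 1: -1
image of cos x: -(5/2)cos x
image of sin x: -(5/2)sin x
the matrix is diagonal; its diagonal is (-1, -5/2, -5/2)
for a triangular matrix the eigenvalues are the diagonal entries, with algebraic multiplicity their repetition count

λ = -5/2 (multiplicity 2), λ = -1 (multiplicity 1)


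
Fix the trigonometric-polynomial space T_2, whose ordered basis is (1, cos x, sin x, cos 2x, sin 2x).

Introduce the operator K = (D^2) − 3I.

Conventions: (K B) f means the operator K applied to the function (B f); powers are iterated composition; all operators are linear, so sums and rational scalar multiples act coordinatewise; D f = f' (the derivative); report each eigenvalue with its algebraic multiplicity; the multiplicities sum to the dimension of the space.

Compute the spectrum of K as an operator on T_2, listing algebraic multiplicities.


image of 1: -3
image of cos x: -4cos x
image of sin x: -4sin x
image of cos 2x: -7cos 2x
image of sin 2x: -7sin 2x
the matrix is diagonal; its diagonal is (-3, -4, -4, -7, -7)
for a triangular matrix the eigenvalues are the diagonal entries, with algebraic multiplicity their repetition count

λ = -7 (multiplicity 2), λ = -4 (multiplicity 2), λ = -3 (multiplicity 1)


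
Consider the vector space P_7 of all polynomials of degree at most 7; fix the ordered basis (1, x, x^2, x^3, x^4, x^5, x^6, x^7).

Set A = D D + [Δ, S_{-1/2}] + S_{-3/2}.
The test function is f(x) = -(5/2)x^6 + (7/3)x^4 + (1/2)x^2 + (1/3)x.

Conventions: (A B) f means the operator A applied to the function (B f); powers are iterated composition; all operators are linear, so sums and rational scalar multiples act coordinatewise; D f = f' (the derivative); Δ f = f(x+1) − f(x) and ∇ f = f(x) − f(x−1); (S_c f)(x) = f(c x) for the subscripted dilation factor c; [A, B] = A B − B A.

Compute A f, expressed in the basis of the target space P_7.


the image equals g(x) = -(3645/128)x^6 - (45/64)x^5 - (7863/128)x^4 - (169/32)x^3 + (4517/128)x^2 - (143/64)x + 51/128

D f = -15x^5 + (28/3)x^3 + x + 1/3
D D f = -75x^4 + 28x^2 + 1
S_{-1/2} f = -(5/128)x^6 + (7/48)x^4 + (1/8)x^2 - (1/6)x
Δ S_{-1/2} f = -(15/64)x^5 - (75/128)x^4 - (19/96)x^3 + (37/128)x^2 + (115/192)x + 25/384
Δ f = -15x^5 - (75/2)x^4 - (122/3)x^3 - (47/2)x^2 - (14/3)x + 2/3
S_{-1/2} Δ f = (15/32)x^5 - (75/32)x^4 + (61/12)x^3 - (47/8)x^2 + (7/3)x + 2/3
[Δ, S_{-1/2}] f = -(45/64)x^5 + (225/128)x^4 - (169/32)x^3 + (789/128)x^2 - (111/64)x - 77/128
S_{-3/2} f = -(3645/128)x^6 + (189/16)x^4 + (9/8)x^2 - (1/2)x
(D D + [Δ, S_{-1/2}] + S_{-3/2}) f = -(3645/128)x^6 - (45/64)x^5 - (7863/128)x^4 - (169/32)x^3 + (4517/128)x^2 - (143/64)x + 51/128


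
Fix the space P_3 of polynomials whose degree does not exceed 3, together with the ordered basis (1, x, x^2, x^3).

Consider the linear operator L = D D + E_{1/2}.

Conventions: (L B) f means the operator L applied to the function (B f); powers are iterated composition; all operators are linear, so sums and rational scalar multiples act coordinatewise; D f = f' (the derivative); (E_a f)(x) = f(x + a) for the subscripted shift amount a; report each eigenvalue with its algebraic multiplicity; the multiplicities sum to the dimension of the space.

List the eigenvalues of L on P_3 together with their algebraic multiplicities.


λ = 1 (multiplicity 4)

image of 1: 1
image of x: x + 1/2
image of x^2: x^2 + x + 9/4
image of x^3: x^3 + (3/2)x^2 + (27/4)x + 1/8
the matrix is upper triangular; its diagonal is (1, 1, 1, 1)
for a triangular matrix the eigenvalues are the diagonal entries, with algebraic multiplicity their repetition count


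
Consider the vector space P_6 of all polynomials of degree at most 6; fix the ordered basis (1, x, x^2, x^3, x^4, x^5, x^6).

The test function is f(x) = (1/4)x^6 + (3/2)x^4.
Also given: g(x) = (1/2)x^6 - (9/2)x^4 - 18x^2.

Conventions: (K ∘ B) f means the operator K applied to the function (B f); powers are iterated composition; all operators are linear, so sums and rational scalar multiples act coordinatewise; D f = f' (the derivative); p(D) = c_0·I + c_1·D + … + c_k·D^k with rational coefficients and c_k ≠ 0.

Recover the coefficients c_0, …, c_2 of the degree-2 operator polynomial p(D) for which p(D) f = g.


p(D) = 2·I − D^2, i.e. c_0 = 2, c_1 = 0, c_2 = -1

D^0 f = (1/4)x^6 + (3/2)x^4
D^1 f = (3/2)x^5 + 6x^3
D^2 f = (15/2)x^4 + 18x^2
matching coefficients of g against c_0 f + c_1 Df + … from the top degree down determines the c_i
solution: c_0 = 2, c_1 = 0, c_2 = -1


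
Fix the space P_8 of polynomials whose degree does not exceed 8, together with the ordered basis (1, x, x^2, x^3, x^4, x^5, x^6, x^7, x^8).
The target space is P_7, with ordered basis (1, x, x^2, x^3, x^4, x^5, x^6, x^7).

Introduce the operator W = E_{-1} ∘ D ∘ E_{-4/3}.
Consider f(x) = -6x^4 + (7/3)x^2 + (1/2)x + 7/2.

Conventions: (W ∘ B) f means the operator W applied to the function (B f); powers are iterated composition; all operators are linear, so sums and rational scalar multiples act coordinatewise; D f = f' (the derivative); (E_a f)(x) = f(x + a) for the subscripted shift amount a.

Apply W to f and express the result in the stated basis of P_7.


g(x) = -24x^3 + 168x^2 - (1162/3)x + 589/2

E_{-4/3} f = -6x^4 + 32x^3 - (185/3)x^2 + (307/6)x - 647/54
D E_{-4/3} f = -24x^3 + 96x^2 - (370/3)x + 307/6
E_{-1} D E_{-4/3} f = -24x^3 + 168x^2 - (1162/3)x + 589/2


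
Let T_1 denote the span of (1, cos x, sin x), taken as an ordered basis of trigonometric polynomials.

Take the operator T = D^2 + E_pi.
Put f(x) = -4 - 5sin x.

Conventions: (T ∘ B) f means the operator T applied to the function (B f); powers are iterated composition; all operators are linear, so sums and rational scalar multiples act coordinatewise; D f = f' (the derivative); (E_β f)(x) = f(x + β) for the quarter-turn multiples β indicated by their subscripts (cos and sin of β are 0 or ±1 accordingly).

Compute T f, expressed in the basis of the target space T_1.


D f = -5cos x
D D f = 5sin x
E_pi f = -4 + 5sin x
(D^2 + E_pi) f = -4 + 10sin x

the result is g(x) = -4 + 10sin x


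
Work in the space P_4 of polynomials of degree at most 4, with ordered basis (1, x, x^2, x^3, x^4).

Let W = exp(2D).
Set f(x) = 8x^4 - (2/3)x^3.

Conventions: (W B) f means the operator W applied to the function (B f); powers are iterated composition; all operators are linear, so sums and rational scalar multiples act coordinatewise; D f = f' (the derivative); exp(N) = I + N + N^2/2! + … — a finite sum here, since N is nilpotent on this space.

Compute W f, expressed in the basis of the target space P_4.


order-1 term: 64x^3 - 4x^2
order-2 term: 192x^2 - 8x
order-3 term: 256x - 16/3
order-4 term: 128
the series for exp(2D) f terminates at order 4
exp(2D) f = 8x^4 + (190/3)x^3 + 188x^2 + 248x + 368/3

the image equals g(x) = 8x^4 + (190/3)x^3 + 188x^2 + 248x + 368/3


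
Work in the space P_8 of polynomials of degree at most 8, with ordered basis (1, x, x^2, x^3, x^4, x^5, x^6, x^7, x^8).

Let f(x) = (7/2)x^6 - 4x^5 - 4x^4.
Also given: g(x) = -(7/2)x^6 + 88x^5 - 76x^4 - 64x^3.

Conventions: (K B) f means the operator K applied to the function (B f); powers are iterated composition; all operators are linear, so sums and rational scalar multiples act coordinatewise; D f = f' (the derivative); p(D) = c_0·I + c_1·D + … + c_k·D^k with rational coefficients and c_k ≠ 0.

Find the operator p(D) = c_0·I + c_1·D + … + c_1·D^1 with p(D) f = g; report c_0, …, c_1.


c_0 = -1, c_1 = 4

D^0 f = (7/2)x^6 - 4x^5 - 4x^4
D^1 f = 21x^5 - 20x^4 - 16x^3
matching coefficients of g against c_0 f + c_1 Df + … from the top degree down determines the c_i
solution: c_0 = -1, c_1 = 4
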